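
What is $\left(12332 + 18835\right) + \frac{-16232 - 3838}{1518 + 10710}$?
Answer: $\frac{63515001}{2038} \approx 31165.0$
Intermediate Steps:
$\left(12332 + 18835\right) + \frac{-16232 - 3838}{1518 + 10710} = 31167 - \frac{20070}{12228} = 31167 - \frac{3345}{2038} = \frac{63515001}{2038}$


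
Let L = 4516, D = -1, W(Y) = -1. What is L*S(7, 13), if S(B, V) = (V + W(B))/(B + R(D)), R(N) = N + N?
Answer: 54192/5 ≈ 10838.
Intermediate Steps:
R(N) = 2*N
S(B, V) = (-1 + V)/(-2 + B) (S(B, V) = (V - 1)/(B + 2*(-1)) = (-1 + V)/(B - 2) = (-1 + V)/(-2 + B))
L*S(7, 13) = 4516*((-1 + 13)/(-2 + 7)) = 4516*(12/5) = 54192/5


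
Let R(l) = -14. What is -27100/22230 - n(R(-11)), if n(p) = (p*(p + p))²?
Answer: -341597782/2223 ≈ -1.5367e+5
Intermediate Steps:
n(p) = 4*p⁴ (n(p) = (p*(2*p))² = (2*p²)² = 4*p⁴)
-27100/22230 - n(R(-11)) = -27100/22230 - 4*(-14)⁴ = -27100*1/22230 - 4*38416 = -2710/2223 - 1*153664 = -2710/2223 - 153664 = -341597782/2223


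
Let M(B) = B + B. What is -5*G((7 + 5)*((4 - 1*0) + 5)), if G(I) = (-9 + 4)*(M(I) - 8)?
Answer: 5200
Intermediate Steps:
M(B) = 2*B
G(I) = 40 - 10*I (G(I) = (-9 + 4)*(2*I - 8) = -5*(-8 + 2*I) = 40 - 10*I)
-5*G((7 + 5)*((4 - 1*0) + 5)) = -5*(40 - 10*(7 + 5)*((4 - 1*0) + 5)) = -5*(40 - 120*((4 + 0) + 5)) = -5*(40 - 120*(4 + 5)) = -5*(40 - 120*9) = -5*(40 - 10*108) = -5*(40 - 1080) = -5*(-1040) = 5200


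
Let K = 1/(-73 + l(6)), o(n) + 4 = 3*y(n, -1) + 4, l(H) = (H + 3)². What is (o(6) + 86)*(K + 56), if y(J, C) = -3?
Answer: 34573/8 ≈ 4321.6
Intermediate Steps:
l(H) = (3 + H)²
o(n) = -9 (o(n) = -4 + (3*(-3) + 4) = -4 + (-9 + 4) = -4 - 5 = -9)
K = ⅛ (K = 1/(-73 + (3 + 6)²) = 1/(-73 + 9²) = 1/(-73 + 81) = 1/8 = ⅛ ≈ 0.12500)
(o(6) + 86)*(K + 56) = (-9 + 86)*(⅛ + 56) = 77*(449/8) = 34573/8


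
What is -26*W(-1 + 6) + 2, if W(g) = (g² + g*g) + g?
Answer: -1428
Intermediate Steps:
W(g) = g + 2*g² (W(g) = (g² + g²) + g = 2*g² + g = g + 2*g²)
-26*W(-1 + 6) + 2 = -26*(-1 + 6)*(1 + 2*(-1 + 6)) + 2 = -130*(1 + 2*5) + 2 = -130*(1 + 10) + 2 = -130*11 + 2 = -26*55 + 2 = -1430 + 2 = -1428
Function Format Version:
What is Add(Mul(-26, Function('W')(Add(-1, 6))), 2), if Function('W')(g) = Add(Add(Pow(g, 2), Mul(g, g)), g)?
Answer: -1428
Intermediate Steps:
Function('W')(g) = Add(g, Mul(2, Pow(g, 2))) (Function('W')(g) = Add(Add(Pow(g, 2), Pow(g, 2)), g) = Add(Mul(2, Pow(g, 2)), g) = Add(g, Mul(2, Pow(g, 2))))
Add(Mul(-26, Function('W')(Add(-1, 6))), 2) = Add(Mul(-26, Mul(Add(-1, 6), Add(1, Mul(2, Add(-1, 6))))), 2) = Add(Mul(-26, Mul(5, Add(1, Mul(2, 5)))), 2) = Add(Mul(-26, Mul(5, Add(1, 10))), 2) = Add(Mul(-26, Mul(5, 11)), 2) = Add(Mul(-26, 55), 2) = Add(-1430, 2) = -1428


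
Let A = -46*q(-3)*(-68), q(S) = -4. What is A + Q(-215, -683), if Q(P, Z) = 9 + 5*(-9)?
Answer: -12548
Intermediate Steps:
A = -12512 (A = -46*(-4)*(-68) = 184*(-68) = -12512)
Q(P, Z) = -36 (Q(P, Z) = 9 - 45 = -36)
A + Q(-215, -683) = -12512 - 36 = -12548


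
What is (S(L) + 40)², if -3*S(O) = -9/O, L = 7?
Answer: 80089/49 ≈ 1634.5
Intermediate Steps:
S(O) = 3/O (S(O) = -(-3)/O = 3/O)
(S(L) + 40)² = (3/7 + 40)² = (283/7)² = 80089/49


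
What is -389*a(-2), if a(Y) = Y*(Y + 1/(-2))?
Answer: -1945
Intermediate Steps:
a(Y) = Y*(-1/2 + Y) (a(Y) = Y*(Y - 1/2) = Y*(-1/2 + Y))
-389*a(-2) = -(-778)*(-1/2 - 2) = -(-778)*(-5)/2 = -389*5 = -1945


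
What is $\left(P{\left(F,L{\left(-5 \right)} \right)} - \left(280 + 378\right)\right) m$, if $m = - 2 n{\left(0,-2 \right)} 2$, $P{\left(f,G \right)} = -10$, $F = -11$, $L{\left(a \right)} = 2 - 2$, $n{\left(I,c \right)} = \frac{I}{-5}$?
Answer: $0$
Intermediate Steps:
$n{\left(I,c \right)} = - \frac{I}{5}$ ($n{\left(I,c \right)} = I \left(- \frac{1}{5}\right) = - \frac{I}{5}$)
$L{\left(a \right)} = 0$
$m = 0$ ($m = - 2 \left(\left(- \frac{1}{5}\right) 0\right) 2 = \left(-2\right) 0 \cdot 2 = 0 \cdot 2 = 0$)
$\left(P{\left(F,L{\left(-5 \right)} \right)} - \left(280 + 378\right)\right) m = \left(-10 - \left(280 + 378\right)\right) 0 = \left(-10 - 658\right) 0 = \left(-668\right) 0 = 0$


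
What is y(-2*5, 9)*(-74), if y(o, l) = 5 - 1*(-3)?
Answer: -592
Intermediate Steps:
y(o, l) = 8 (y(o, l) = 5 + 3 = 8)
y(-2*5, 9)*(-74) = 8*(-74) = -592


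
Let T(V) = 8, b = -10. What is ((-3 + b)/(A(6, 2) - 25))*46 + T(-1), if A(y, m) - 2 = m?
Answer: 766/21 ≈ 36.476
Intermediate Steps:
A(y, m) = 2 + m
((-3 + b)/(A(6, 2) - 25))*46 + T(-1) = ((-3 - 10)/((2 + 2) - 25))*46 + 8 = -13/(4 - 25)*46 + 8 = -13/(-21)*46 + 8 = -13*(-1/21)*46 + 8 = (13/21)*46 + 8 = 598/21 + 8 = 766/21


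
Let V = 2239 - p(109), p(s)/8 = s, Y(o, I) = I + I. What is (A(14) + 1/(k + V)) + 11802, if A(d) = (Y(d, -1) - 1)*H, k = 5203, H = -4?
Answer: 77617981/6570 ≈ 11814.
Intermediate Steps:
Y(o, I) = 2*I
p(s) = 8*s
V = 1367 (V = 2239 - 8*109 = 2239 - 1*872 = 2239 - 872 = 1367)
A(d) = 12 (A(d) = (2*(-1) - 1)*(-4) = (-2 - 1)*(-4) = -3*(-4) = 12)
(A(14) + 1/(k + V)) + 11802 = (12 + 1/(5203 + 1367)) + 11802 = (12 + 1/6570) + 11802 = 78841/6570 + 11802 = 77617981/6570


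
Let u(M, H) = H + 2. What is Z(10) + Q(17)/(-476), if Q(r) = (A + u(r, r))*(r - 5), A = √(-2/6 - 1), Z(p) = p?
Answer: 1133/119 - 2*I*√3/119 ≈ 9.521 - 0.02911*I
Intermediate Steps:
u(M, H) = 2 + H
A = 2*I*√3/3 (A = √(-2*⅙ - 1) = √(-⅓ - 1) = √(-4/3) = 2*I*√3/3 ≈ 1.1547*I)
Q(r) = (-5 + r)*(2 + r + 2*I*√3/3) (Q(r) = (2*I*√3/3 + (2 + r))*(r - 5) = (2 + r + 2*I*√3/3)*(-5 + r) = (-5 + r)*(2 + r + 2*I*√3/3))
Z(10) + Q(17)/(-476) = 10 + (-10 + 17² - 3*17 - 10*I*√3/3 + (⅔)*I*17*√3)/(-476) = 10 - (-10 + 289 - 51 - 10*I*√3/3 + 34*I*√3/3)/476 = 10 - (228 + 8*I*√3)/476 = 10 + (-57/119 - 2*I*√3/119) = 1133/119 - 2*I*√3/119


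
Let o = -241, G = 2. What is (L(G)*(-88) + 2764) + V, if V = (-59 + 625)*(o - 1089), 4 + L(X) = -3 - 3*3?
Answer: -748608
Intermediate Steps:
L(X) = -16 (L(X) = -4 + (-3 - 3*3) = -4 + (-3 - 9) = -4 - 12 = -16)
V = -752780 (V = (-59 + 625)*(-241 - 1089) = 566*(-1330) = -752780)
(L(G)*(-88) + 2764) + V = (-16*(-88) + 2764) - 752780 = (1408 + 2764) - 752780 = 4172 - 752780 = -748608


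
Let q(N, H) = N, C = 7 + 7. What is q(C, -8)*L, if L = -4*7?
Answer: -392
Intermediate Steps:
C = 14
L = -28
q(C, -8)*L = 14*(-28) = -392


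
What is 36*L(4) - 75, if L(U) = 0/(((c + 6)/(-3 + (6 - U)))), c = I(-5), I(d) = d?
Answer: -75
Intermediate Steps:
c = -5
L(U) = 0 (L(U) = 0/(((-5 + 6)/(-3 + (6 - U)))) = 0/((1/(3 - U))) = 0/(1/(3 - U)) = 0*(3 - U) = 0)
36*L(4) - 75 = 36*0 - 75 = 0 - 75 = -75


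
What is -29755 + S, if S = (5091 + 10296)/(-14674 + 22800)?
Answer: -241773743/8126 ≈ -29753.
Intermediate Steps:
S = 15387/8126 ≈ 1.8936
-29755 + S = -29755 + 15387/8126 = -241773743/8126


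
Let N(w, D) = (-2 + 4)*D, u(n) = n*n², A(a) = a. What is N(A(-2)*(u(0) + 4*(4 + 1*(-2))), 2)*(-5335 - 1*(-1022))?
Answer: -17252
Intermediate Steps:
u(n) = n³
N(w, D) = 2*D
N(A(-2)*(u(0) + 4*(4 + 1*(-2))), 2)*(-5335 - 1*(-1022)) = (2*2)*(-5335 - 1*(-1022)) = 4*(-5335 + 1022) = 4*(-4313) = -17252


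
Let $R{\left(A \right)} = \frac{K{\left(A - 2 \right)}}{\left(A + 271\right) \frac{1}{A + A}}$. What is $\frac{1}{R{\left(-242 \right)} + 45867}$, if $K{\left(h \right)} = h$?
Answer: $\frac{29}{1448239} \approx 2.0024 \cdot 10^{-5}$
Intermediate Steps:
$R{\left(A \right)} = \frac{2 A \left(-2 + A\right)}{271 + A}$ ($R{\left(A \right)} = \frac{A - 2}{\left(A + 271\right) \frac{1}{A + A}} = \frac{-2 + A}{\left(271 + A\right) \frac{1}{2 A}} = \frac{-2 + A}{\frac{1}{2} \frac{1}{A} \left(271 + A\right)} = \left(-2 + A\right) \frac{2 A}{271 + A} = \frac{2 A \left(-2 + A\right)}{271 + A}$)
$\frac{1}{R{\left(-242 \right)} + 45867} = \frac{1}{2 \left(-242\right) \frac{1}{271 - 242} \left(-2 - 242\right) + 45867} = \frac{1}{2 \left(-242\right) \frac{1}{29} \left(-244\right) + 45867} = \frac{1}{\frac{118096}{29} + 45867} = \frac{1}{\frac{1448239}{29}} = \frac{29}{1448239}$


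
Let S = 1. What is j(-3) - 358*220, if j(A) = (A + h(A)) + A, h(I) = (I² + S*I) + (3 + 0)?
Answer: -78757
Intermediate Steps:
h(I) = 3 + I + I² (h(I) = (I² + 1*I) + (3 + 0) = (I² + I) + 3 = (I + I²) + 3 = 3 + I + I²)
j(A) = 3 + A² + 3*A (j(A) = (A + (3 + A + A²)) + A = (3 + A² + 2*A) + A = 3 + A² + 3*A)
j(-3) - 358*220 = (3 + (-3)² + 3*(-3)) - 358*220 = (3 + 9 - 9) - 78760 = 3 - 78760 = -78757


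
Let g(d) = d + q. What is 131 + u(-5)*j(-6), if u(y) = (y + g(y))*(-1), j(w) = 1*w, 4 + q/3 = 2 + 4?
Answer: 107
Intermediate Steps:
q = 6 (q = -12 + 3*(2 + 4) = -12 + 3*6 = -12 + 18 = 6)
g(d) = 6 + d (g(d) = d + 6 = 6 + d)
j(w) = w
u(y) = -6 - 2*y (u(y) = (y + (6 + y))*(-1) = (6 + 2*y)*(-1) = -6 - 2*y)
131 + u(-5)*j(-6) = 131 + (-6 - 2*(-5))*(-6) = 131 + (-6 + 10)*(-6) = 131 + 4*(-6) = 131 - 24 = 107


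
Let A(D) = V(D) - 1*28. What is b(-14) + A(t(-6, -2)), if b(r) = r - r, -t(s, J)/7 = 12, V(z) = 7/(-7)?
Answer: -29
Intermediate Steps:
V(z) = -1 (V(z) = 7*(-⅐) = -1)
t(s, J) = -84 (t(s, J) = -7*12 = -84)
b(r) = 0
A(D) = -29 (A(D) = -1 - 1*28 = -1 - 28 = -29)
b(-14) + A(t(-6, -2)) = 0 - 29 = -29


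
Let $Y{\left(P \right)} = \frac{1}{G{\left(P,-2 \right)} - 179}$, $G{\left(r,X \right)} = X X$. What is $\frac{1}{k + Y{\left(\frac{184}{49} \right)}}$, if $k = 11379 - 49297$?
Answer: $- \frac{175}{6635651} \approx -2.6373 \cdot 10^{-5}$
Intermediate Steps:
$G{\left(r,X \right)} = X^{2}$
$k = -37918$
$Y{\left(P \right)} = - \frac{1}{175}$ ($Y{\left(P \right)} = \frac{1}{\left(-2\right)^{2} - 179} = \frac{1}{4 - 179} = \frac{1}{-175} = - \frac{1}{175}$)
$\frac{1}{k + Y{\left(\frac{184}{49} \right)}} = \frac{1}{-37918 - \frac{1}{175}} = \frac{1}{- \frac{6635651}{175}} = - \frac{175}{6635651}$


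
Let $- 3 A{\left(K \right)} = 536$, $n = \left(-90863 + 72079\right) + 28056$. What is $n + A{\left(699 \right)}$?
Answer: $\frac{27280}{3} \approx 9093.3$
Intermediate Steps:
$n = 9272$ ($n = -18784 + 28056 = 9272$)
$A{\left(K \right)} = - \frac{536}{3}$ ($A{\left(K \right)} = \left(- \frac{1}{3}\right) 536 = - \frac{536}{3}$)
$n + A{\left(699 \right)} = 9272 - \frac{536}{3} = \frac{27280}{3}$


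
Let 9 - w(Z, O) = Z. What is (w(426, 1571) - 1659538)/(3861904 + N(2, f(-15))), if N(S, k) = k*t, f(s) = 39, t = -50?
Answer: -1659955/3859954 ≈ -0.43005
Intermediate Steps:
w(Z, O) = 9 - Z
N(S, k) = -50*k (N(S, k) = k*(-50) = -50*k)
(w(426, 1571) - 1659538)/(3861904 + N(2, f(-15))) = ((9 - 1*426) - 1659538)/(3861904 - 50*39) = ((9 - 426) - 1659538)/(3861904 - 1950) = (-417 - 1659538)/3859954 = -1659955*1/3859954 = -1659955/3859954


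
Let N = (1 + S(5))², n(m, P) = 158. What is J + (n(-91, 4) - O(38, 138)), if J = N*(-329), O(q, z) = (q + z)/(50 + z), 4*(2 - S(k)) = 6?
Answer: -109639/188 ≈ -583.19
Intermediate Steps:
S(k) = ½ (S(k) = 2 - ¼*6 = 2 - 3/2 = ½)
O(q, z) = (q + z)/(50 + z)
N = 9/4 (N = (1 + ½)² = (3/2)² = 9/4 ≈ 2.2500)
J = -2961/4 (J = (9/4)*(-329) = -2961/4 ≈ -740.25)
J + (n(-91, 4) - O(38, 138)) = -2961/4 + (158 - (38 + 138)/(50 + 138)) = -2961/4 + (158 - 176/188) = -2961/4 + (158 - 1*44/47) = -2961/4 + (158 - 44/47) = -2961/4 + 7382/47 = -109639/188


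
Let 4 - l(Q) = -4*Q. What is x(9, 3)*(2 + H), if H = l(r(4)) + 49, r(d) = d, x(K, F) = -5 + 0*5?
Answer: -355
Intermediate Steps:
x(K, F) = -5 (x(K, F) = -5 + 0 = -5)
l(Q) = 4 + 4*Q (l(Q) = 4 - (-4)*Q = 4 + 4*Q)
H = 69 (H = (4 + 4*4) + 49 = (4 + 16) + 49 = 20 + 49 = 69)
x(9, 3)*(2 + H) = -5*(2 + 69) = -5*71 = -355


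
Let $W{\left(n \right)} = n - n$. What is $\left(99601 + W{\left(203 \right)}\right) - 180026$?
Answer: $-80425$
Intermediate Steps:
$W{\left(n \right)} = 0$
$\left(99601 + W{\left(203 \right)}\right) - 180026 = \left(99601 + 0\right) - 180026 = 99601 - 180026 = -80425$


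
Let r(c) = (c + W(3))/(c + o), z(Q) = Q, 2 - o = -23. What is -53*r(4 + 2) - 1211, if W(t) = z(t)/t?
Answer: -37912/31 ≈ -1223.0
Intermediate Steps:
o = 25 (o = 2 - 1*(-23) = 2 + 23 = 25)
W(t) = 1 (W(t) = t/t = 1)
r(c) = (1 + c)/(25 + c) (r(c) = (c + 1)/(c + 25) = (1 + c)/(25 + c))
-53*r(4 + 2) - 1211 = -53*(1 + (4 + 2))/(25 + (4 + 2)) - 1211 = -53*(1 + 6)/(25 + 6) - 1211 = -53*7/31 - 1211 = -371/31 - 1211 = -37912/31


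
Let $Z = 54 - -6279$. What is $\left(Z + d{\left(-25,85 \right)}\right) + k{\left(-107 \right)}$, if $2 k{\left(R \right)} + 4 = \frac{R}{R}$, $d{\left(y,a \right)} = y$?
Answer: $\frac{12613}{2} \approx 6306.5$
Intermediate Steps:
$Z = 6333$ ($Z = 54 + 6279 = 6333$)
$k{\left(R \right)} = - \frac{3}{2}$ ($k{\left(R \right)} = -2 + \frac{R \frac{1}{R}}{2} = -2 + \frac{1}{2} \cdot 1 = -2 + \frac{1}{2} = - \frac{3}{2}$)
$\left(Z + d{\left(-25,85 \right)}\right) + k{\left(-107 \right)} = \left(6333 - 25\right) - \frac{3}{2} = 6308 - \frac{3}{2} = \frac{12613}{2}$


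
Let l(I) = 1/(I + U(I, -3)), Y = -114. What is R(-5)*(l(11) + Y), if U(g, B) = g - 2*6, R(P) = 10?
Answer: -1139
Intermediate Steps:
U(g, B) = -12 + g (U(g, B) = g - 12 = -12 + g)
l(I) = 1/(-12 + 2*I) (l(I) = 1/(I + (-12 + I)) = 1/(-12 + 2*I))
R(-5)*(l(11) + Y) = 10*(1/(2*(-6 + 11)) - 114) = 10*((1/2)/5 - 114) = 10*((1/2)*(1/5) - 114) = 10*(1/10 - 114) = 10*(-1139/10) = -1139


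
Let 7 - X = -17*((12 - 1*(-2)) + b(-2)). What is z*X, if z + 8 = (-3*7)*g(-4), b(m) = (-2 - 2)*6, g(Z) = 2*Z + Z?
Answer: -39772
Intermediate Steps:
g(Z) = 3*Z
b(m) = -24 (b(m) = -4*6 = -24)
X = -163 (X = 7 - (-17)*((12 - 1*(-2)) - 24) = 7 - (-17)*((12 + 2) - 24) = 7 - (-17)*(14 - 24) = 7 - (-17)*(-10) = 7 - 1*170 = 7 - 170 = -163)
z = 244 (z = -8 + (-3*7)*(3*(-4)) = -8 - 21*(-12) = -8 + 252 = 244)
z*X = 244*(-163) = -39772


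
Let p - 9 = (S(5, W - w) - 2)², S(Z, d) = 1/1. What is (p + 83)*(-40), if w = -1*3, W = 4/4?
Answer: -3720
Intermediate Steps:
W = 1 (W = 4*(¼) = 1)
w = -3
S(Z, d) = 1
p = 10 (p = 9 + (1 - 2)² = 9 + (-1)² = 9 + 1 = 10)
(p + 83)*(-40) = (10 + 83)*(-40) = 93*(-40) = -3720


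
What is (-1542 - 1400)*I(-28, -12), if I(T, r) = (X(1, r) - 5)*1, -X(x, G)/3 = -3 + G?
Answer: -117680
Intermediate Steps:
X(x, G) = 9 - 3*G (X(x, G) = -3*(-3 + G) = 9 - 3*G)
I(T, r) = 4 - 3*r (I(T, r) = ((9 - 3*r) - 5)*1 = (4 - 3*r)*1 = 4 - 3*r)
(-1542 - 1400)*I(-28, -12) = (-1542 - 1400)*(4 - 3*(-12)) = -2942*(4 + 36) = -2942*40 = -117680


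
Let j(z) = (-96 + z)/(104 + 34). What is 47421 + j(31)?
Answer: 6544033/138 ≈ 47421.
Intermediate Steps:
j(z) = -16/23 + z/138 (j(z) = (-96 + z)/138 = (-96 + z)*(1/138) = -16/23 + z/138)
47421 + j(31) = 47421 + (-16/23 + (1/138)*31) = 47421 + (-16/23 + 31/138) = 47421 - 65/138 = 6544033/138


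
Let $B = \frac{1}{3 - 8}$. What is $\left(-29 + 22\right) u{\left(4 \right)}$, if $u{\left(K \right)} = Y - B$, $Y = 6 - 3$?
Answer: $- \frac{112}{5} \approx -22.4$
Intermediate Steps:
$Y = 3$
$B = - \frac{1}{5}$ ($B = \frac{1}{3 - 8} = \frac{1}{-5} = - \frac{1}{5} \approx -0.2$)
$u{\left(K \right)} = \frac{16}{5}$ ($u{\left(K \right)} = 3 - - \frac{1}{5} = 3 + \frac{1}{5} = \frac{16}{5}$)
$\left(-29 + 22\right) u{\left(4 \right)} = \left(-29 + 22\right) \frac{16}{5} = \left(-7\right) \frac{16}{5} = - \frac{112}{5}$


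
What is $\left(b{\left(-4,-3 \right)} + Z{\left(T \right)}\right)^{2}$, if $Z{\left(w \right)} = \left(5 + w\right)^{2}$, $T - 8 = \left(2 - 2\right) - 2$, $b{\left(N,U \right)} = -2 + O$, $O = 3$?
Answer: $14884$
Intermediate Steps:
$b{\left(N,U \right)} = 1$ ($b{\left(N,U \right)} = -2 + 3 = 1$)
$T = 6$ ($T = 8 + \left(\left(2 - 2\right) - 2\right) = 8 + \left(0 - 2\right) = 8 - 2 = 6$)
$\left(b{\left(-4,-3 \right)} + Z{\left(T \right)}\right)^{2} = \left(1 + \left(5 + 6\right)^{2}\right)^{2} = \left(1 + 11^{2}\right)^{2} = \left(1 + 121\right)^{2} = 122^{2} = 14884$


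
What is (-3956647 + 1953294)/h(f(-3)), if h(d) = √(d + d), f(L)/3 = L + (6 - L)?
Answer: -2003353/6 ≈ -3.3389e+5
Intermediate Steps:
f(L) = 18 (f(L) = 3*(L + (6 - L)) = 3*6 = 18)
h(d) = √2*√d (h(d) = √(2*d) = √2*√d)
(-3956647 + 1953294)/h(f(-3)) = (-3956647 + 1953294)/((√2*√18)) = -2003353/(√2*(3*√2)) = -2003353/6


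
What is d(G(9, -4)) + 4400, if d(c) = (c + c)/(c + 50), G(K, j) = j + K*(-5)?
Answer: 4302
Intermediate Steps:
G(K, j) = j - 5*K
d(c) = 2*c/(50 + c) (d(c) = (2*c)/(50 + c) = 2*c/(50 + c))
d(G(9, -4)) + 4400 = 2*(-4 - 5*9)/(50 + (-4 - 5*9)) + 4400 = 2*(-4 - 45)/(50 + (-4 - 45)) + 4400 = 2*(-49)/(50 - 49) + 4400 = 2*(-49)/1 + 4400 = 2*(-49)*1 + 4400 = -98 + 4400 = 4302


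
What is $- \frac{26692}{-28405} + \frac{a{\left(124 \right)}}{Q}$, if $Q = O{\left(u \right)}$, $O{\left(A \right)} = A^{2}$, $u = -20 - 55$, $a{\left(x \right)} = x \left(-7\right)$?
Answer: $\frac{25097392}{31955625} \approx 0.78538$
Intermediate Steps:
$a{\left(x \right)} = - 7 x$
$u = -75$ ($u = -20 - 55 = -75$)
$Q = 5625$ ($Q = \left(-75\right)^{2} = 5625$)
$- \frac{26692}{-28405} + \frac{a{\left(124 \right)}}{Q} = - \frac{26692}{-28405} + \frac{\left(-7\right) 124}{5625} = \left(-26692\right) \left(- \frac{1}{28405}\right) - \frac{868}{5625} = \frac{26692}{28405} - \frac{868}{5625} = \frac{25097392}{31955625}$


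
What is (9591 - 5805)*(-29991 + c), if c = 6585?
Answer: -88615116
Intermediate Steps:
(9591 - 5805)*(-29991 + c) = (9591 - 5805)*(-29991 + 6585) = 3786*(-23406) = -88615116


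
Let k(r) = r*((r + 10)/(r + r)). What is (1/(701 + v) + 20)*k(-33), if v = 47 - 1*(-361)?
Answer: -510163/2218 ≈ -230.01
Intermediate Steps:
v = 408 (v = 47 + 361 = 408)
k(r) = 5 + r/2 (k(r) = r*((10 + r)/((2*r))) = r*((10 + r)*(1/(2*r))) = r*((10 + r)/(2*r)) = 5 + r/2)
(1/(701 + v) + 20)*k(-33) = (1/(701 + 408) + 20)*(5 + (½)*(-33)) = (1/1109 + 20)*(5 - 33/2) = (1/1109 + 20)*(-23/2) = (22181/1109)*(-23/2) = -510163/2218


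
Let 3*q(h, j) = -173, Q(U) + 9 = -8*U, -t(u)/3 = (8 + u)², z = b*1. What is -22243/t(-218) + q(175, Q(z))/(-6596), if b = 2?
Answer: 9646508/54540675 ≈ 0.17687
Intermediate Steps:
z = 2 (z = 2*1 = 2)
t(u) = -3*(8 + u)²
Q(U) = -9 - 8*U
q(h, j) = -173/3 (q(h, j) = (⅓)*(-173) = -173/3)
-22243/t(-218) + q(175, Q(z))/(-6596) = -22243*(-1/(3*(8 - 218)²)) - 173/3/(-6596) = -22243/((-3*(-210)²)) - 173/3*(-1/6596) = -22243/((-3*44100)) + 173/19788 = -22243/(-132300) + 173/19788 = -22243*(-1/132300) + 173/19788 = 22243/132300 + 173/19788 = 9646508/54540675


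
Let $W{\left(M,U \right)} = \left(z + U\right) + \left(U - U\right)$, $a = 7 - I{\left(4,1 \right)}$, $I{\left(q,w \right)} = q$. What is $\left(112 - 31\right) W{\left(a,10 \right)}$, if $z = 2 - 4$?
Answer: $648$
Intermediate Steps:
$z = -2$
$a = 3$ ($a = 7 - 4 = 3$)
$W{\left(M,U \right)} = -2 + U$ ($W{\left(M,U \right)} = \left(-2 + U\right) + \left(U - U\right) = \left(-2 + U\right) + 0 = -2 + U$)
$\left(112 - 31\right) W{\left(a,10 \right)} = \left(112 - 31\right) \left(-2 + 10\right) = 81 \cdot 8 = 648$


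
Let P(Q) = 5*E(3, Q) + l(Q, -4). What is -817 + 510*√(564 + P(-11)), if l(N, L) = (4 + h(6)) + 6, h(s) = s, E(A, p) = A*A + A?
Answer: -817 + 4080*√10 ≈ 12085.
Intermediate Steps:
E(A, p) = A + A² (E(A, p) = A² + A = A + A²)
l(N, L) = 16 (l(N, L) = (4 + 6) + 6 = 10 + 6 = 16)
P(Q) = 76 (P(Q) = 5*(3*(1 + 3)) + 16 = 5*(3*4) + 16 = 5*12 + 16 = 60 + 16 = 76)
-817 + 510*√(564 + P(-11)) = -817 + 510*√(564 + 76) = -817 + 510*√640 = -817 + 510*(8*√10) = -817 + 4080*√10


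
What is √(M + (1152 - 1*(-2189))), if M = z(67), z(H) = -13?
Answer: 16*√13 ≈ 57.689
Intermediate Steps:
M = -13
√(M + (1152 - 1*(-2189))) = √(-13 + (1152 - 1*(-2189))) = √(-13 + (1152 + 2189)) = √(-13 + 3341) = √3328 = 16*√13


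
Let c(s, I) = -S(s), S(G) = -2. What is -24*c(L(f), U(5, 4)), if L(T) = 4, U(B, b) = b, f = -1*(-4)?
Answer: -48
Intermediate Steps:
f = 4
c(s, I) = 2 (c(s, I) = -1*(-2) = 2)
-24*c(L(f), U(5, 4)) = -24*2 = -48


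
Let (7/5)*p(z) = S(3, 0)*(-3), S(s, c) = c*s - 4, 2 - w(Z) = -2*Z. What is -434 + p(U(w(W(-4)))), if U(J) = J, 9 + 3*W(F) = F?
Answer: -2978/7 ≈ -425.43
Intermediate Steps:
W(F) = -3 + F/3
w(Z) = 2 + 2*Z (w(Z) = 2 - (-2)*Z = 2 + 2*Z)
S(s, c) = -4 + c*s
p(z) = 60/7 (p(z) = 5*((-4 + 0*3)*(-3))/7 = 5*((-4 + 0)*(-3))/7 = 5*(-4*(-3))/7 = (5/7)*12 = 60/7)
-434 + p(U(w(W(-4)))) = -434 + 60/7 = -2978/7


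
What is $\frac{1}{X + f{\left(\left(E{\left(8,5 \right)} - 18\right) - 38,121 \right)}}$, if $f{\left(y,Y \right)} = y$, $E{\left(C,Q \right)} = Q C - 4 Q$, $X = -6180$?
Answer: $- \frac{1}{6216} \approx -0.00016088$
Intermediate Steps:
$E{\left(C,Q \right)} = - 4 Q + C Q$ ($E{\left(C,Q \right)} = C Q - 4 Q = - 4 Q + C Q$)
$\frac{1}{X + f{\left(\left(E{\left(8,5 \right)} - 18\right) - 38,121 \right)}} = \frac{1}{-6180 - \left(56 - 5 \left(-4 + 8\right)\right)} = \frac{1}{-6180 + \left(\left(5 \cdot 4 - 18\right) - 38\right)} = \frac{1}{-6180 + \left(\left(20 - 18\right) - 38\right)} = \frac{1}{-6180 + \left(2 - 38\right)} = \frac{1}{-6180 - 36} = \frac{1}{-6216} = - \frac{1}{6216}$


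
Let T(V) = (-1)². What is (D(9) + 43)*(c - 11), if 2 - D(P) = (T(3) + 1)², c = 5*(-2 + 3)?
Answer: -246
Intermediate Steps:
T(V) = 1
c = 5 (c = 5*1 = 5)
D(P) = -2 (D(P) = 2 - (1 + 1)² = 2 - 1*2² = 2 - 1*4 = 2 - 4 = -2)
(D(9) + 43)*(c - 11) = (-2 + 43)*(5 - 11) = 41*(-6) = -246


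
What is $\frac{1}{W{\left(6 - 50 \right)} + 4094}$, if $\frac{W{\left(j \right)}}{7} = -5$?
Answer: $\frac{1}{4059} \approx 0.00024637$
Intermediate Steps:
$W{\left(j \right)} = -35$ ($W{\left(j \right)} = 7 \left(-5\right) = -35$)
$\frac{1}{W{\left(6 - 50 \right)} + 4094} = \frac{1}{-35 + 4094} = \frac{1}{4059}$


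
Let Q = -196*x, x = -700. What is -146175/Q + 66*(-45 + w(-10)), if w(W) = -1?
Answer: -16667415/5488 ≈ -3037.1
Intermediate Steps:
Q = 137200 (Q = -196*(-700) = 137200)
-146175/Q + 66*(-45 + w(-10)) = -146175/137200 + 66*(-45 - 1) = -146175*1/137200 + 66*(-46) = -5847/5488 - 3036 = -16667415/5488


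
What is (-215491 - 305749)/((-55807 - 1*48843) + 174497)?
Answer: -521240/69847 ≈ -7.4626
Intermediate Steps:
(-215491 - 305749)/((-55807 - 1*48843) + 174497) = -521240/((-55807 - 48843) + 174497) = -521240/(-104650 + 174497) = -521240/69847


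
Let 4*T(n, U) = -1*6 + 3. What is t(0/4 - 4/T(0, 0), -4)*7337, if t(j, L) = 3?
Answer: 22011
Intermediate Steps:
T(n, U) = -3/4 (T(n, U) = (-1*6 + 3)/4 = (-6 + 3)/4 = (1/4)*(-3) = -3/4)
t(0/4 - 4/T(0, 0), -4)*7337 = 3*7337 = 22011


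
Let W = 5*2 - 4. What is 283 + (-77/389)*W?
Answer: 109625/389 ≈ 281.81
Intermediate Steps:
W = 6 (W = 10 - 4 = 6)
283 + (-77/389)*W = 283 - 77/389*6 = 283 - 462/389 = 109625/389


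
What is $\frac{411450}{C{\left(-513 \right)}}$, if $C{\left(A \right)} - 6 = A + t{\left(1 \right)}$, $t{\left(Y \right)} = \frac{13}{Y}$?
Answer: $- \frac{15825}{19} \approx -832.89$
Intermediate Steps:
$C{\left(A \right)} = 19 + A$ ($C{\left(A \right)} = 6 + \left(A + \frac{13}{1}\right) = 6 + \left(A + 13 \cdot 1\right) = 6 + \left(A + 13\right) = 6 + \left(13 + A\right) = 19 + A$)
$\frac{411450}{C{\left(-513 \right)}} = \frac{411450}{19 - 513} = \frac{411450}{-494} = 411450 \left(- \frac{1}{494}\right) = - \frac{15825}{19}$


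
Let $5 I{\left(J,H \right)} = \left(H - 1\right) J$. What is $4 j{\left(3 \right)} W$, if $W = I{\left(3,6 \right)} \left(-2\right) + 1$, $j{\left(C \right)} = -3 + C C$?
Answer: $-120$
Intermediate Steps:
$j{\left(C \right)} = -3 + C^{2}$
$I{\left(J,H \right)} = \frac{J \left(-1 + H\right)}{5}$ ($I{\left(J,H \right)} = \frac{\left(H - 1\right) J}{5} = \frac{\left(-1 + H\right) J}{5} = \frac{J \left(-1 + H\right)}{5}$)
$W = -5$ ($W = \frac{1}{5} \cdot 3 \left(-1 + 6\right) \left(-2\right) + 1 = \frac{1}{5} \cdot 3 \cdot 5 \left(-2\right) + 1 = 3 \left(-2\right) + 1 = -6 + 1 = -5$)
$4 j{\left(3 \right)} W = 4 \left(-3 + 3^{2}\right) \left(-5\right) = 4 \left(-3 + 9\right) \left(-5\right) = 4 \cdot 6 \left(-5\right) = 24 \left(-5\right) = -120$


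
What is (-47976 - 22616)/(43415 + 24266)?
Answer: -70592/67681 ≈ -1.0430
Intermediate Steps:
(-47976 - 22616)/(43415 + 24266) = -70592/67681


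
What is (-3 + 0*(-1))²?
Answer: 9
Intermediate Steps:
(-3 + 0*(-1))² = (-3 + 0)² = (-3)² = 9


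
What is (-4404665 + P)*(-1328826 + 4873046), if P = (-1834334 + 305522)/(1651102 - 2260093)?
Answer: -3169005023164852220/202997 ≈ -1.5611e+13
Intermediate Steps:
P = 509604/202997 (P = -1528812/(-608991) = -1528812*(-1/608991) = 509604/202997 ≈ 2.5104)
(-4404665 + P)*(-1328826 + 4873046) = (-4404665 + 509604/202997)*(-1328826 + 4873046) = -894133271401/202997*3544220 = -3169005023164852220/202997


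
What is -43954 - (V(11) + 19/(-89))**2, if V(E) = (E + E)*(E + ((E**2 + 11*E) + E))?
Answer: -267526533083/7921 ≈ -3.3774e+7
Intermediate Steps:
V(E) = 2*E*(E**2 + 13*E) (V(E) = (2*E)*(E + (E**2 + 12*E)) = (2*E)*(E**2 + 13*E) = 2*E*(E**2 + 13*E))
-43954 - (V(11) + 19/(-89))**2 = -43954 - (2*11**2*(13 + 11) + 19/(-89))**2 = -43954 - (2*121*24 + 19*(-1/89))**2 = -43954 - (5808 - 19/89)**2 = -43954 - (516893/89)**2 = -43954 - 1*267178373449/7921 = -43954 - 267178373449/7921 = -267526533083/7921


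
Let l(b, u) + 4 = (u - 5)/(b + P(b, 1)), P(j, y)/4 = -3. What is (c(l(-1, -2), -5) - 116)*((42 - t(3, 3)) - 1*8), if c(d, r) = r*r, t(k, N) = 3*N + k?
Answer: -2002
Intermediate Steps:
P(j, y) = -12 (P(j, y) = 4*(-3) = -12)
t(k, N) = k + 3*N
l(b, u) = -4 + (-5 + u)/(-12 + b) (l(b, u) = -4 + (u - 5)/(b - 12) = -4 + (-5 + u)/(-12 + b))
c(d, r) = r²
(c(l(-1, -2), -5) - 116)*((42 - t(3, 3)) - 1*8) = ((-5)² - 116)*((42 - (3 + 3*3)) - 1*8) = (25 - 116)*((42 - (3 + 9)) - 8) = -91*((42 - 1*12) - 8) = -91*((42 - 12) - 8) = -91*(30 - 8) = -91*22 = -2002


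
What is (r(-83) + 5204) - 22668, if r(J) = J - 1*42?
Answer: -17589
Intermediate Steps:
r(J) = -42 + J (r(J) = J - 42 = -42 + J)
(r(-83) + 5204) - 22668 = ((-42 - 83) + 5204) - 22668 = (-125 + 5204) - 22668 = 5079 - 22668 = -17589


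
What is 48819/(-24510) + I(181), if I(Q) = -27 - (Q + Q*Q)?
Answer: -269373003/8170 ≈ -32971.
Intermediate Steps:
I(Q) = -27 - Q - Q² (I(Q) = -27 - (Q + Q²) = -27 + (-Q - Q²) = -27 - Q - Q²)
48819/(-24510) + I(181) = 48819/(-24510) + (-27 - 1*181 - 1*181²) = 48819*(-1/24510) + (-27 - 181 - 1*32761) = -16273/8170 + (-27 - 181 - 32761) = -16273/8170 - 32969 = -269373003/8170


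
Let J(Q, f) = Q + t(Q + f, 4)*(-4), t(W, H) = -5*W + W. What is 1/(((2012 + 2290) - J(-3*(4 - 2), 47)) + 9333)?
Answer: 1/12985 ≈ 7.7012e-5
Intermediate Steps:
t(W, H) = -4*W
J(Q, f) = 16*f + 17*Q (J(Q, f) = Q - 4*(Q + f)*(-4) = Q + (-4*Q - 4*f)*(-4) = Q + (16*Q + 16*f) = 16*f + 17*Q)
1/(((2012 + 2290) - J(-3*(4 - 2), 47)) + 9333) = 1/(((2012 + 2290) - (16*47 + 17*(-3*(4 - 2)))) + 9333) = 1/((4302 - (752 + 17*(-3*2))) + 9333) = 1/((4302 - (752 + 17*(-6))) + 9333) = 1/((4302 - (752 - 102)) + 9333) = 1/((4302 - 1*650) + 9333) = 1/((4302 - 650) + 9333) = 1/(3652 + 9333) = 1/12985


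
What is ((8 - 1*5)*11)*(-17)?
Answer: -561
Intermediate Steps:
((8 - 1*5)*11)*(-17) = ((8 - 5)*11)*(-17) = (3*11)*(-17) = 33*(-17) = -561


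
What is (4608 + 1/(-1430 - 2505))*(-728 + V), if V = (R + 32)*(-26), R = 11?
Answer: -33472556234/3935 ≈ -8.5064e+6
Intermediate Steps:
V = -1118 (V = (11 + 32)*(-26) = 43*(-26) = -1118)
(4608 + 1/(-1430 - 2505))*(-728 + V) = (4608 + 1/(-1430 - 2505))*(-728 - 1118) = (4608 + 1/(-3935))*(-1846) = (4608 - 1/3935)*(-1846) = (18132479/3935)*(-1846) = -33472556234/3935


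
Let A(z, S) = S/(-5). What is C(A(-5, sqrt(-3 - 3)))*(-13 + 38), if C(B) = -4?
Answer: -100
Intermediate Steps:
A(z, S) = -S/5 (A(z, S) = S*(-1/5) = -S/5)
C(A(-5, sqrt(-3 - 3)))*(-13 + 38) = -4*(-13 + 38) = -4*25 = -100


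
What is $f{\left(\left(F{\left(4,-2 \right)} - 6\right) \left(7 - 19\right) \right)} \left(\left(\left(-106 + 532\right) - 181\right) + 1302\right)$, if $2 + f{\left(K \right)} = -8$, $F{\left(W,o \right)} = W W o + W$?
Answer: $-15470$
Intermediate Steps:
$F{\left(W,o \right)} = W + o W^{2}$ ($F{\left(W,o \right)} = W^{2} o + W = o W^{2} + W = W + o W^{2}$)
$f{\left(K \right)} = -10$ ($f{\left(K \right)} = -2 - 8 = -10$)
$f{\left(\left(F{\left(4,-2 \right)} - 6\right) \left(7 - 19\right) \right)} \left(\left(\left(-106 + 532\right) - 181\right) + 1302\right) = - 10 \left(\left(\left(-106 + 532\right) - 181\right) + 1302\right) = - 10 \left(\left(426 - 181\right) + 1302\right) = - 10 \left(245 + 1302\right) = \left(-10\right) 1547 = -15470$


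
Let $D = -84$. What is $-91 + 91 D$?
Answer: $-7735$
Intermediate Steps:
$-91 + 91 D = -91 + 91 \left(-84\right) = -91 - 7644 = -7735$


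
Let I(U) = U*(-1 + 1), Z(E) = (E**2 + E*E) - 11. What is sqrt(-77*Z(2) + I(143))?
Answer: sqrt(231) ≈ 15.199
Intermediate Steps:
Z(E) = -11 + 2*E**2 (Z(E) = (E**2 + E**2) - 11 = 2*E**2 - 11 = -11 + 2*E**2)
I(U) = 0 (I(U) = U*0 = 0)
sqrt(-77*Z(2) + I(143)) = sqrt(-77*(-11 + 2*2**2) + 0) = sqrt(-77*(-11 + 2*4) + 0) = sqrt(-77*(-11 + 8) + 0) = sqrt(-77*(-3) + 0) = sqrt(231 + 0) = sqrt(231)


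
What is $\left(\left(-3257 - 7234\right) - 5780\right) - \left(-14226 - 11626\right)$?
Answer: $9581$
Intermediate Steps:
$\left(\left(-3257 - 7234\right) - 5780\right) - \left(-14226 - 11626\right) = \left(-10491 - 5780\right) - \left(-14226 - 11626\right) = -16271 - -25852 = -16271 + 25852 = 9581$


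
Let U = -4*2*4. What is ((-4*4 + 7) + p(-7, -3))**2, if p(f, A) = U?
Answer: 1681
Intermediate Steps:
U = -32 (U = -8*4 = -32)
p(f, A) = -32
((-4*4 + 7) + p(-7, -3))**2 = ((-4*4 + 7) - 32)**2 = ((-16 + 7) - 32)**2 = (-9 - 32)**2 = (-41)**2 = 1681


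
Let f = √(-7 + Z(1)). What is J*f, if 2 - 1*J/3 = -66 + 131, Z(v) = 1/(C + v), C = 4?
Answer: -189*I*√170/5 ≈ -492.85*I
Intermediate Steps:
Z(v) = 1/(4 + v)
f = I*√170/5 (f = √(-7 + 1/(4 + 1)) = √(-7 + 1/5) = √(-7 + ⅕) = √(-34/5) = I*√170/5 ≈ 2.6077*I)
J = -189 (J = 6 - 3*(-66 + 131) = 6 - 3*65 = 6 - 195 = -189)
J*f = -189*I*√170/5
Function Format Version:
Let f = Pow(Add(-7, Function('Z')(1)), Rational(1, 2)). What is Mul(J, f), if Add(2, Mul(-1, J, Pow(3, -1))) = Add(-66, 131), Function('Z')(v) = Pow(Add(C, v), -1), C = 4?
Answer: Mul(Rational(-189, 5), I, Pow(170, Rational(1, 2))) ≈ Mul(-492.85, I)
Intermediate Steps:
Function('Z')(v) = Pow(Add(4, v), -1)
f = Mul(Rational(1, 5), I, Pow(170, Rational(1, 2))) (f = Pow(Add(-7, Pow(Add(4, 1), -1)), Rational(1, 2)) = Pow(Add(-7, Pow(5, -1)), Rational(1, 2)) = Pow(Add(-7, Rational(1, 5)), Rational(1, 2)) = Pow(Rational(-34, 5), Rational(1, 2)) = Mul(Rational(1, 5), I, Pow(170, Rational(1, 2))) ≈ Mul(2.6077, I))
J = -189 (J = Add(6, Mul(-3, Add(-66, 131))) = Add(6, Mul(-3, 65)) = Add(6, -195) = -189)
Mul(J, f) = Mul(-189, Mul(Rational(1, 5), I, Pow(170, Rational(1, 2)))) = Mul(Rational(-189, 5), I, Pow(170, Rational(1, 2)))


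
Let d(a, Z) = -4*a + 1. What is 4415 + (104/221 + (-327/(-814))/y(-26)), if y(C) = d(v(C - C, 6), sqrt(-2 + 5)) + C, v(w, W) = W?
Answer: 2993957259/678062 ≈ 4415.5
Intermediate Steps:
d(a, Z) = 1 - 4*a
y(C) = -23 + C (y(C) = (1 - 4*6) + C = (1 - 24) + C = -23 + C)
4415 + (104/221 + (-327/(-814))/y(-26)) = 4415 + (104/221 + (-327/(-814))/(-23 - 26)) = 4415 + (104*(1/221) - 327*(-1/814)/(-49)) = 4415 + (8/17 + (327/814)*(-1/49)) = 4415 + (8/17 - 327/39886) = 4415 + 313529/678062 = 2993957259/678062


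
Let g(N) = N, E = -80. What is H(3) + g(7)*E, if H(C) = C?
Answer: -557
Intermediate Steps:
H(3) + g(7)*E = 3 + 7*(-80) = 3 - 560 = -557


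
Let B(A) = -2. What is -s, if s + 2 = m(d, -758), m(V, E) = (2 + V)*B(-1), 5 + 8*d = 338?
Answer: 357/4 ≈ 89.250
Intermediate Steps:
d = 333/8 (d = -5/8 + (⅛)*338 = -5/8 + 169/4 = 333/8 ≈ 41.625)
m(V, E) = -4 - 2*V (m(V, E) = (2 + V)*(-2) = -4 - 2*V)
s = -357/4 (s = -2 + (-4 - 2*333/8) = -2 + (-4 - 333/4) = -2 - 349/4 = -357/4 ≈ -89.250)
-s = -1*(-357/4) = 357/4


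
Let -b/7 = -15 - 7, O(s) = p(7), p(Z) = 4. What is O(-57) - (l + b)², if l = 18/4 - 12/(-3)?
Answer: -105609/4 ≈ -26402.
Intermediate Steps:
O(s) = 4
l = 17/2 (l = 18*(¼) - 12*(-⅓) = 9/2 + 4 = 17/2 ≈ 8.5000)
b = 154 (b = -7*(-15 - 7) = -7*(-22) = 154)
O(-57) - (l + b)² = 4 - (17/2 + 154)² = 4 - (325/2)² = 4 - 1*105625/4 = 4 - 105625/4 = -105609/4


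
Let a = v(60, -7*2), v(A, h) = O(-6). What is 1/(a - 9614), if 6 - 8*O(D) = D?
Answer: -2/19225 ≈ -0.00010403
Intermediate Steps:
O(D) = 3/4 - D/8
v(A, h) = 3/2 (v(A, h) = 3/4 - 1/8*(-6) = 3/4 + 3/4 = 3/2)
a = 3/2 ≈ 1.5000
1/(a - 9614) = 1/(3/2 - 9614) = 1/(-19225/2) = -2/19225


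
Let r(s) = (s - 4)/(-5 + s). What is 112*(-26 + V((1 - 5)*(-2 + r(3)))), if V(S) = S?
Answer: -2240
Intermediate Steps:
r(s) = (-4 + s)/(-5 + s)
112*(-26 + V((1 - 5)*(-2 + r(3)))) = 112*(-26 + (1 - 5)*(-2 + (-4 + 3)/(-5 + 3))) = 112*(-26 - 4*(-2 - 1/(-2))) = 112*(-26 - 4*(-2 - ½*(-1))) = 112*(-26 - 4*(-2 + ½)) = 112*(-26 - 4*(-3/2)) = 112*(-26 + 6) = 112*(-20) = -2240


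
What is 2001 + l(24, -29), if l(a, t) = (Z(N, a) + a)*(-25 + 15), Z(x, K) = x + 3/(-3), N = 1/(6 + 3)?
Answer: 15929/9 ≈ 1769.9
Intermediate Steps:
N = ⅑ (N = 1/9 = ⅑ ≈ 0.11111)
Z(x, K) = -1 + x (Z(x, K) = x + 3*(-⅓) = x - 1 = -1 + x)
l(a, t) = 80/9 - 10*a (l(a, t) = ((-1 + ⅑) + a)*(-25 + 15) = (-8/9 + a)*(-10) = 80/9 - 10*a)
2001 + l(24, -29) = 2001 + (80/9 - 10*24) = 2001 + (80/9 - 240) = 2001 - 2080/9 = 15929/9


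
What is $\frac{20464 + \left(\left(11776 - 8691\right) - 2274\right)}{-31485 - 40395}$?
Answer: $- \frac{4255}{14376} \approx -0.29598$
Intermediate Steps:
$\frac{20464 + \left(\left(11776 - 8691\right) - 2274\right)}{-31485 - 40395} = \frac{20464 + \left(3085 - 2274\right)}{-71880} = \left(20464 + 811\right) \left(- \frac{1}{71880}\right) = 21275 \left(- \frac{1}{71880}\right) = - \frac{4255}{14376}$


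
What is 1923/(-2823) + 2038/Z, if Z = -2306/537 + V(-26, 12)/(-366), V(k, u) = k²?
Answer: -10491491249/31549848 ≈ -332.54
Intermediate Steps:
Z = -67056/10919 (Z = -2306/537 + (-26)²/(-366) = -2306*1/537 + 676*(-1/366) = -2306/537 - 338/183 = -67056/10919 ≈ -6.1412)
1923/(-2823) + 2038/Z = 1923/(-2823) + 2038/(-67056/10919) = 1923*(-1/2823) + 2038*(-10919/67056) = -641/941 - 11126461/33528 = -10491491249/31549848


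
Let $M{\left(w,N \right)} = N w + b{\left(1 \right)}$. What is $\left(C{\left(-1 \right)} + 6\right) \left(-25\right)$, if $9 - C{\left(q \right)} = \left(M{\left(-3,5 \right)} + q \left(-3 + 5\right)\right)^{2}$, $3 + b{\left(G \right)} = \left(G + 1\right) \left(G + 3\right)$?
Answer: $3225$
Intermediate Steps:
$b{\left(G \right)} = -3 + \left(1 + G\right) \left(3 + G\right)$ ($b{\left(G \right)} = -3 + \left(G + 1\right) \left(G + 3\right) = -3 + \left(1 + G\right) \left(3 + G\right)$)
$M{\left(w,N \right)} = 5 + N w$ ($M{\left(w,N \right)} = N w + 1 \left(4 + 1\right) = N w + 1 \cdot 5 = N w + 5 = 5 + N w$)
$C{\left(q \right)} = 9 - \left(-10 + 2 q\right)^{2}$ ($C{\left(q \right)} = 9 - \left(\left(5 + 5 \left(-3\right)\right) + q \left(-3 + 5\right)\right)^{2} = 9 - \left(\left(5 - 15\right) + q 2\right)^{2} = 9 - \left(-10 + 2 q\right)^{2}$)
$\left(C{\left(-1 \right)} + 6\right) \left(-25\right) = \left(\left(9 - 4 \left(-5 - 1\right)^{2}\right) + 6\right) \left(-25\right) = \left(\left(9 - 4 \left(-6\right)^{2}\right) + 6\right) \left(-25\right) = \left(\left(9 - 144\right) + 6\right) \left(-25\right) = \left(-135 + 6\right) \left(-25\right) = \left(-129\right) \left(-25\right) = 3225$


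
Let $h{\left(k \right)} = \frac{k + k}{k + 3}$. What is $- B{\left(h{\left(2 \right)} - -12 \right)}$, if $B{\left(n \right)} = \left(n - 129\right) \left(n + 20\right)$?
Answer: $\frac{95284}{25} \approx 3811.4$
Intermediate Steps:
$h{\left(k \right)} = \frac{2 k}{3 + k}$
$B{\left(n \right)} = \left(-129 + n\right) \left(20 + n\right)$
$- B{\left(h{\left(2 \right)} - -12 \right)} = - (-2580 + \left(2 \cdot 2 \frac{1}{3 + 2} - -12\right)^{2} - 109 \left(2 \cdot 2 \frac{1}{3 + 2} - -12\right)) = - (-2580 + \left(2 \cdot 2 \cdot \frac{1}{5} + 12\right)^{2} - 109 \left(2 \cdot 2 \cdot \frac{1}{5} + 12\right)) = - (-2580 + \left(\frac{4}{5} + 12\right)^{2} - 109 \left(\frac{4}{5} + 12\right)) = - (-2580 + \left(\frac{64}{5}\right)^{2} - \frac{6976}{5}) = - (-2580 + \frac{4096}{25} - \frac{6976}{5}) = \left(-1\right) \left(- \frac{95284}{25}\right) = \frac{95284}{25}$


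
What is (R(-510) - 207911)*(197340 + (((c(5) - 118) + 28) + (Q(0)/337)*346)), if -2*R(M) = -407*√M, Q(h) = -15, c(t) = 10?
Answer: -13820141482730/337 + 13526936005*I*√510/337 ≈ -4.1009e+10 + 9.0647e+8*I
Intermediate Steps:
R(M) = 407*√M/2 (R(M) = -(-407)*√M/2 = 407*√M/2)
(R(-510) - 207911)*(197340 + (((c(5) - 118) + 28) + (Q(0)/337)*346)) = (407*√(-510)/2 - 207911)*(197340 + (((10 - 118) + 28) - 15/337*346)) = (407*(I*√510)/2 - 207911)*(197340 + ((-108 + 28) - 15*1/337*346)) = (407*I*√510/2 - 207911)*(197340 + (-80 - 15/337*346)) = (-207911 + 407*I*√510/2)*(197340 + (-80 - 5190/337)) = (-207911 + 407*I*√510/2)*(197340 - 32150/337) = (-207911 + 407*I*√510/2)*(66471430/337) = -13820141482730/337 + 13526936005*I*√510/337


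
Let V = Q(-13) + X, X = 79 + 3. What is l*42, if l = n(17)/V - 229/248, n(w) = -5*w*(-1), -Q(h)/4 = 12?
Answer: 8211/124 ≈ 66.218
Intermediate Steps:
X = 82
Q(h) = -48 (Q(h) = -4*12 = -48)
n(w) = 5*w
V = 34 (V = -48 + 82 = 34)
l = 391/248 (l = (5*17)/34 - 229/248 = 85*(1/34) - 229*1/248 = 5/2 - 229/248 = 391/248 ≈ 1.5766)
l*42 = (391/248)*42 = 8211/124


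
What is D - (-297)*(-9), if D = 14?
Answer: -2659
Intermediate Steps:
D - (-297)*(-9) = 14 - (-297)*(-9) = 14 - 99*27 = 14 - 2673 = -2659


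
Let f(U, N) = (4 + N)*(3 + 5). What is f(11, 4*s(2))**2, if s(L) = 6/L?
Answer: 16384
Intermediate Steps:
f(U, N) = 32 + 8*N (f(U, N) = (4 + N)*8 = 32 + 8*N)
f(11, 4*s(2))**2 = (32 + 8*(4*(6/2)))**2 = (32 + 8*(4*(6*(1/2))))**2 = (32 + 8*(4*3))**2 = (32 + 8*12)**2 = (32 + 96)**2 = 128**2 = 16384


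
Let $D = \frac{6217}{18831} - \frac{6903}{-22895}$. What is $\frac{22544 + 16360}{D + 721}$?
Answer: $\frac{16772905023480}{311121200753} \approx 53.911$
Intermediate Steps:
$D = \frac{272328608}{431135745}$ ($D = 6217 \cdot \frac{1}{18831} - - \frac{6903}{22895} = \frac{6217}{18831} + \frac{6903}{22895} = \frac{272328608}{431135745} \approx 0.63165$)
$\frac{22544 + 16360}{D + 721} = \frac{22544 + 16360}{\frac{272328608}{431135745} + 721} = \frac{38904}{\frac{311121200753}{431135745}} = 38904 \cdot \frac{431135745}{311121200753} = \frac{16772905023480}{311121200753}$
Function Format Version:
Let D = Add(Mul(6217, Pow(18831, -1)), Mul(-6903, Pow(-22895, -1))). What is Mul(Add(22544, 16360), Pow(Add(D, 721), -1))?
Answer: Rational(16772905023480, 311121200753) ≈ 53.911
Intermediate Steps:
D = Rational(272328608, 431135745) (D = Add(Mul(6217, Rational(1, 18831)), Mul(-6903, Rational(-1, 22895))) = Add(Rational(6217, 18831), Rational(6903, 22895)) = Rational(272328608, 431135745) ≈ 0.63165)
Mul(Add(22544, 16360), Pow(Add(D, 721), -1)) = Mul(Add(22544, 16360), Pow(Add(Rational(272328608, 431135745), 721), -1)) = Mul(38904, Pow(Rational(311121200753, 431135745), -1)) = Mul(38904, Rational(431135745, 311121200753)) = Rational(16772905023480, 311121200753)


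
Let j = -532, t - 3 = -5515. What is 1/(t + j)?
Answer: -1/6044 ≈ -0.00016545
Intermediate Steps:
t = -5512 (t = 3 - 5515 = -5512)
1/(t + j) = 1/(-5512 - 532) = 1/(-6044) = -1/6044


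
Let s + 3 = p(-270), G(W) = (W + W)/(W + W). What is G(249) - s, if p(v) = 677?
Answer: -673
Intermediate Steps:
G(W) = 1 (G(W) = (2*W)/((2*W)) = (2*W)*(1/(2*W)) = 1)
s = 674 (s = -3 + 677 = 674)
G(249) - s = 1 - 1*674 = 1 - 674 = -673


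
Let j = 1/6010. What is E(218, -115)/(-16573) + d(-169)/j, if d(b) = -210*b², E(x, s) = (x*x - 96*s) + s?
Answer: -597404247889749/16573 ≈ -3.6047e+10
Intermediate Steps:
E(x, s) = x² - 95*s (E(x, s) = (x² - 96*s) + s = x² - 95*s)
j = 1/6010 ≈ 0.00016639
E(218, -115)/(-16573) + d(-169)/j = (218² - 95*(-115))/(-16573) + (-210*(-169)²)/(1/6010) = (47524 + 10925)*(-1/16573) - 210*28561*6010 = 58449*(-1/16573) - 5997810*6010 = -58449/16573 - 36046838100 = -597404247889749/16573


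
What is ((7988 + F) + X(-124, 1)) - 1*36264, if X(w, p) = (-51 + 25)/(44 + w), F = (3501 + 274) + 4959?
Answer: -781667/40 ≈ -19542.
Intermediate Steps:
F = 8734 (F = 3775 + 4959 = 8734)
X(w, p) = -26/(44 + w)
((7988 + F) + X(-124, 1)) - 1*36264 = ((7988 + 8734) - 26/(44 - 124)) - 1*36264 = (16722 - 26/(-80)) - 36264 = (16722 - 26*(-1/80)) - 36264 = (16722 + 13/40) - 36264 = 668893/40 - 36264 = -781667/40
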